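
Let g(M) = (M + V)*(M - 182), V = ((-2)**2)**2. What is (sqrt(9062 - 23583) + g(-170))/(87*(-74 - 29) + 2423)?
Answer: -3872/467 - I*sqrt(14521)/6538 ≈ -8.2912 - 0.018431*I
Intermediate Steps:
V = 16 (V = 4**2 = 16)
g(M) = (-182 + M)*(16 + M) (g(M) = (M + 16)*(M - 182) = (16 + M)*(-182 + M) = (-182 + M)*(16 + M))
(sqrt(9062 - 23583) + g(-170))/(87*(-74 - 29) + 2423) = (sqrt(9062 - 23583) + (-2912 + (-170)**2 - 166*(-170)))/(87*(-74 - 29) + 2423) = (sqrt(-14521) + (-2912 + 28900 + 28220))/(87*(-103) + 2423) = (I*sqrt(14521) + 54208)/(-8961 + 2423) = (54208 + I*sqrt(14521))/(-6538) = (54208 + I*sqrt(14521))*(-1/6538) = -3872/467 - I*sqrt(14521)/6538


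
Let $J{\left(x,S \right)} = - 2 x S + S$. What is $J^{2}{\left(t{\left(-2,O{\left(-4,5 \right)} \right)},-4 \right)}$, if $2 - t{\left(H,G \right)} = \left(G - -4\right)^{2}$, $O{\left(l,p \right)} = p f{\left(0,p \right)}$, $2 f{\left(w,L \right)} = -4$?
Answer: $76176$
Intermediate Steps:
$f{\left(w,L \right)} = -2$ ($f{\left(w,L \right)} = \frac{1}{2} \left(-4\right) = -2$)
$O{\left(l,p \right)} = - 2 p$ ($O{\left(l,p \right)} = p \left(-2\right) = - 2 p$)
$t{\left(H,G \right)} = 2 - \left(4 + G\right)^{2}$ ($t{\left(H,G \right)} = 2 - \left(G - -4\right)^{2} = 2 - \left(G + 4\right)^{2} = 2 - \left(4 + G\right)^{2}$)
$J{\left(x,S \right)} = S - 2 S x$ ($J{\left(x,S \right)} = - 2 S x + S = S - 2 S x$)
$J^{2}{\left(t{\left(-2,O{\left(-4,5 \right)} \right)},-4 \right)} = \left(- 4 \left(1 - 2 \left(2 - \left(4 - 10\right)^{2}\right)\right)\right)^{2} = \left(- 4 \left(1 - 2 \left(2 - \left(-6\right)^{2}\right)\right)\right)^{2} = \left(- 4 \left(1 - 2 \left(2 - 36\right)\right)\right)^{2} = \left(- 4 \left(1 - -68\right)\right)^{2} = \left(- 4 \left(1 + 68\right)\right)^{2} = \left(\left(-4\right) 69\right)^{2} = \left(-276\right)^{2} = 76176$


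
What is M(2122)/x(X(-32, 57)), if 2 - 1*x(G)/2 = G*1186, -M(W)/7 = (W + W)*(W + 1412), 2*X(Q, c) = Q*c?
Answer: -26247018/540817 ≈ -48.532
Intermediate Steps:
X(Q, c) = Q*c/2 (X(Q, c) = (Q*c)/2 = Q*c/2)
M(W) = -14*W*(1412 + W) (M(W) = -7*(W + W)*(W + 1412) = -7*2*W*(1412 + W) = -14*W*(1412 + W))
x(G) = 4 - 2372*G (x(G) = 4 - 2*G*1186 = 4 - 2372*G)
M(2122)/x(X(-32, 57)) = (-14*2122*(1412 + 2122))/(4 - 1186*(-32)*57) = (-14*2122*3534)/(4 - 2372*(-912)) = -104988072/(4 + 2163264) = -104988072/2163268 = -104988072*1/2163268 = -26247018/540817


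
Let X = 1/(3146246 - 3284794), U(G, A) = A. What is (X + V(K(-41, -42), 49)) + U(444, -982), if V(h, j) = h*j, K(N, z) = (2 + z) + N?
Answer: -685951149/138548 ≈ -4951.0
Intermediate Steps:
K(N, z) = 2 + N + z
X = -1/138548 (X = 1/(-138548) = -1/138548 ≈ -7.2177e-6)
(X + V(K(-41, -42), 49)) + U(444, -982) = (-1/138548 + (2 - 41 - 42)*49) - 982 = (-1/138548 - 81*49) - 982 = (-1/138548 - 3969) - 982 = -549897013/138548 - 982 = -685951149/138548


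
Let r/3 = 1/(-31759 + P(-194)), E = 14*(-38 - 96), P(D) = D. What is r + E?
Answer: -19981277/10651 ≈ -1876.0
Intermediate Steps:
E = -1876 (E = 14*(-134) = -1876)
r = -1/10651 (r = 3/(-31759 - 194) = 3/(-31953) = 3*(-1/31953) = -1/10651 ≈ -9.3888e-5)
r + E = -1/10651 - 1876 = -19981277/10651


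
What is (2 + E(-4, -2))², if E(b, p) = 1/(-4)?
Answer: 49/16 ≈ 3.0625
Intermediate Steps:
E(b, p) = -¼
(2 + E(-4, -2))² = (2 - ¼)² = (7/4)² = 49/16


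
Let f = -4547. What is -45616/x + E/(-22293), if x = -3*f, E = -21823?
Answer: -239743315/101366271 ≈ -2.3651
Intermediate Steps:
x = 13641 (x = -3*(-4547) = 13641)
-45616/x + E/(-22293) = -45616/13641 - 21823/(-22293) = -45616*1/13641 - 21823*(-1/22293) = -45616/13641 + 21823/22293 = -239743315/101366271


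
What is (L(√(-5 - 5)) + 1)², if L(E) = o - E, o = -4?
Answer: (3 + I*√10)² ≈ -1.0 + 18.974*I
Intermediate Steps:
L(E) = -4 - E
(L(√(-5 - 5)) + 1)² = ((-4 - √(-5 - 5)) + 1)² = ((-4 - √(-10)) + 1)² = ((-4 - I*√10) + 1)² = (-3 - I*√10)²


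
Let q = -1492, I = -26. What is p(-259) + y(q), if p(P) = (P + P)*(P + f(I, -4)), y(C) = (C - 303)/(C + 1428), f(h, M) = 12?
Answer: 8190339/64 ≈ 1.2797e+5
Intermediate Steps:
y(C) = (-303 + C)/(1428 + C)
p(P) = 2*P*(12 + P) (p(P) = (P + P)*(P + 12) = (2*P)*(12 + P) = 2*P*(12 + P))
p(-259) + y(q) = 2*(-259)*(12 - 259) + (-303 - 1492)/(1428 - 1492) = 2*(-259)*(-247) - 1795/(-64) = 127946 - 1/64*(-1795) = 127946 + 1795/64 = 8190339/64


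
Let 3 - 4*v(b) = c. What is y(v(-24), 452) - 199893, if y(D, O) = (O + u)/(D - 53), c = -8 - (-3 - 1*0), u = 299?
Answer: -10195294/51 ≈ -1.9991e+5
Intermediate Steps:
c = -5 (c = -8 - (-3 + 0) = -8 - 1*(-3) = -8 + 3 = -5)
v(b) = 2 (v(b) = ¾ - ¼*(-5) = ¾ + 5/4 = 2)
y(D, O) = (299 + O)/(-53 + D) (y(D, O) = (O + 299)/(D - 53) = (299 + O)/(-53 + D))
y(v(-24), 452) - 199893 = (299 + 452)/(-53 + 2) - 199893 = 751/(-51) - 199893 = -1/51*751 - 199893 = -751/51 - 199893 = -10195294/51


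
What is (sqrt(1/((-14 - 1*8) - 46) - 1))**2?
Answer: -69/68 ≈ -1.0147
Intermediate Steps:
(sqrt(1/((-14 - 1*8) - 46) - 1))**2 = (sqrt(1/((-14 - 8) - 46) - 1))**2 = (sqrt(1/(-22 - 46) - 1))**2 = (sqrt(1/(-68) - 1))**2 = (sqrt(-1/68 - 1))**2 = (sqrt(-69/68))**2 = (I*sqrt(1173)/34)**2 = -69/68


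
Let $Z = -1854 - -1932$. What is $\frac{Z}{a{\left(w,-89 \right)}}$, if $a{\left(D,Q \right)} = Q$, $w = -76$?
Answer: $- \frac{78}{89} \approx -0.8764$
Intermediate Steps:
$Z = 78$ ($Z = -1854 + 1932 = 78$)
$\frac{Z}{a{\left(w,-89 \right)}} = \frac{78}{-89} = 78 \left(- \frac{1}{89}\right) = - \frac{78}{89}$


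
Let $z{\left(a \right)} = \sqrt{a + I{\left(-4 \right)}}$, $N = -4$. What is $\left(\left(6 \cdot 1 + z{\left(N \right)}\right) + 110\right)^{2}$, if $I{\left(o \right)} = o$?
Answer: $13448 + 464 i \sqrt{2} \approx 13448.0 + 656.2 i$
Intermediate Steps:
$z{\left(a \right)} = \sqrt{-4 + a}$ ($z{\left(a \right)} = \sqrt{a - 4} = \sqrt{-4 + a}$)
$\left(\left(6 \cdot 1 + z{\left(N \right)}\right) + 110\right)^{2} = \left(\left(6 \cdot 1 + \sqrt{-4 - 4}\right) + 110\right)^{2} = \left(\left(6 + \sqrt{-8}\right) + 110\right)^{2} = \left(\left(6 + 2 i \sqrt{2}\right) + 110\right)^{2} = \left(116 + 2 i \sqrt{2}\right)^{2}$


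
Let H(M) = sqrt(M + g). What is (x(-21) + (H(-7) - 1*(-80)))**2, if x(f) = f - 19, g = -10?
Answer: (40 + I*sqrt(17))**2 ≈ 1583.0 + 329.85*I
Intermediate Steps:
H(M) = sqrt(-10 + M) (H(M) = sqrt(M - 10) = sqrt(-10 + M))
x(f) = -19 + f
(x(-21) + (H(-7) - 1*(-80)))**2 = ((-19 - 21) + (sqrt(-10 - 7) - 1*(-80)))**2 = (-40 + (sqrt(-17) + 80))**2 = (-40 + (I*sqrt(17) + 80))**2 = (-40 + (80 + I*sqrt(17)))**2 = (40 + I*sqrt(17))**2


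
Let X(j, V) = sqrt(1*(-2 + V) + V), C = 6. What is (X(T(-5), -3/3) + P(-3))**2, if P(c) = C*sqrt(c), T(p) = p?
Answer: -112 - 24*sqrt(3) ≈ -153.57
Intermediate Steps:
X(j, V) = sqrt(-2 + 2*V) (X(j, V) = sqrt((-2 + V) + V) = sqrt(-2 + 2*V))
P(c) = 6*sqrt(c)
(X(T(-5), -3/3) + P(-3))**2 = (sqrt(-2 + 2*(-3/3)) + 6*sqrt(-3))**2 = (sqrt(-2 + 2*(-3*1/3)) + 6*(I*sqrt(3)))**2 = (sqrt(-2 + 2*(-1)) + 6*I*sqrt(3))**2 = (sqrt(-2 - 2) + 6*I*sqrt(3))**2 = (sqrt(-4) + 6*I*sqrt(3))**2 = (2*I + 6*I*sqrt(3))**2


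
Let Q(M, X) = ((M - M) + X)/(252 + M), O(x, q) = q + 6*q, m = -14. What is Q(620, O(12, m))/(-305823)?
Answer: 7/19048404 ≈ 3.6748e-7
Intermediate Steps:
O(x, q) = 7*q
Q(M, X) = X/(252 + M) (Q(M, X) = (0 + X)/(252 + M) = X/(252 + M))
Q(620, O(12, m))/(-305823) = ((7*(-14))/(252 + 620))/(-305823) = -98/872*(-1/305823) = -98*1/872*(-1/305823) = -49/436*(-1/305823) = 7/19048404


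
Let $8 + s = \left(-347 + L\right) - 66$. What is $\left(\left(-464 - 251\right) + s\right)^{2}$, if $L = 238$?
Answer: $806404$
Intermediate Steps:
$s = -183$ ($s = -8 + \left(\left(-347 + 238\right) - 66\right) = -8 - 175 = -183$)
$\left(\left(-464 - 251\right) + s\right)^{2} = \left(\left(-464 - 251\right) - 183\right)^{2} = \left(-715 - 183\right)^{2} = \left(-898\right)^{2} = 806404$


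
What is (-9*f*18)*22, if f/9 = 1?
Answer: -32076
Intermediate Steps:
f = 9 (f = 9*1 = 9)
(-9*f*18)*22 = (-9*9*18)*22 = -81*18*22 = -1458*22 = -32076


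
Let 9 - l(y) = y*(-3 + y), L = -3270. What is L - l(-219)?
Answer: 45339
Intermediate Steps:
l(y) = 9 - y*(-3 + y)
L - l(-219) = -3270 - (9 - 1*(-219)² + 3*(-219)) = -3270 - (9 - 1*47961 - 657) = -3270 - (9 - 47961 - 657) = -3270 - 1*(-48609) = -3270 + 48609 = 45339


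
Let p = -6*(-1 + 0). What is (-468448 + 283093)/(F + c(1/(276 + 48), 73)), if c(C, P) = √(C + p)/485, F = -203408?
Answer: 574686266101387200/630658919452676731 + 323629830*√1945/630658919452676731 ≈ 0.91125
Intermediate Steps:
p = 6 (p = -6*(-1) = 6)
c(C, P) = √(6 + C)/485 (c(C, P) = √(C + 6)/485 = √(6 + C)*(1/485) = √(6 + C)/485)
(-468448 + 283093)/(F + c(1/(276 + 48), 73)) = (-468448 + 283093)/(-203408 + √(6 + 1/(276 + 48))/485) = -185355/(-203408 + √(6 + 1/324)/485) = -185355/(-203408 + √(1945/324)/485) = -185355/(-203408 + (√1945/18)/485) = -185355/(-203408 + √1945/8730)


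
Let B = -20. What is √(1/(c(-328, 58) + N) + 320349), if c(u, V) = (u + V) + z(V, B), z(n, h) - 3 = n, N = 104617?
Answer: √873033552054086/52204 ≈ 565.99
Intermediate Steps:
z(n, h) = 3 + n
c(u, V) = 3 + u + 2*V (c(u, V) = (u + V) + (3 + V) = (V + u) + (3 + V) = 3 + u + 2*V)
√(1/(c(-328, 58) + N) + 320349) = √(1/((3 - 328 + 2*58) + 104617) + 320349) = √(1/((3 - 328 + 116) + 104617) + 320349) = √(1/(-209 + 104617) + 320349) = √(1/104408 + 320349) = √(33446998393/104408) = √873033552054086/52204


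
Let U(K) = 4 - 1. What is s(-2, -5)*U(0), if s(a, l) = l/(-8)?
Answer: 15/8 ≈ 1.8750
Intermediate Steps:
s(a, l) = -l/8 (s(a, l) = l*(-⅛) = -l/8)
U(K) = 3
s(-2, -5)*U(0) = -⅛*(-5)*3 = (5/8)*3 = 15/8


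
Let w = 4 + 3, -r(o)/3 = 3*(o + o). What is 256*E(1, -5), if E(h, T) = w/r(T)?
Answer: 896/45 ≈ 19.911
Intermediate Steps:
r(o) = -18*o (r(o) = -9*(o + o) = -9*2*o = -18*o)
w = 7
E(h, T) = -7/(18*T) (E(h, T) = 7/((-18*T)) = 7*(-1/(18*T)) = -7/(18*T))
256*E(1, -5) = 256*(-7/18/(-5)) = 256*(-7/18*(-⅕)) = 256*(7/90) = 896/45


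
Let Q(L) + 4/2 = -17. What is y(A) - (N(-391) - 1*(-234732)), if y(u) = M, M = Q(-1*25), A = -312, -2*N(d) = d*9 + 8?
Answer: -473013/2 ≈ -2.3651e+5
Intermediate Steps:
N(d) = -4 - 9*d/2 (N(d) = -(d*9 + 8)/2 = -(9*d + 8)/2 = -(8 + 9*d)/2 = -4 - 9*d/2)
Q(L) = -19 (Q(L) = -2 - 17 = -19)
M = -19
y(u) = -19
y(A) - (N(-391) - 1*(-234732)) = -19 - ((-4 - 9/2*(-391)) - 1*(-234732)) = -19 - ((-4 + 3519/2) + 234732) = -19 - (3511/2 + 234732) = -19 - 1*472975/2 = -19 - 472975/2 = -473013/2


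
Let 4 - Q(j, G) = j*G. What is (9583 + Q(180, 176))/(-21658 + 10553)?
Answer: 22093/11105 ≈ 1.9895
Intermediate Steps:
Q(j, G) = 4 - G*j (Q(j, G) = 4 - j*G = 4 - G*j)
(9583 + Q(180, 176))/(-21658 + 10553) = (9583 + (4 - 1*176*180))/(-21658 + 10553) = (9583 + (4 - 31680))/(-11105) = (9583 - 31676)*(-1/11105) = -22093*(-1/11105) = 22093/11105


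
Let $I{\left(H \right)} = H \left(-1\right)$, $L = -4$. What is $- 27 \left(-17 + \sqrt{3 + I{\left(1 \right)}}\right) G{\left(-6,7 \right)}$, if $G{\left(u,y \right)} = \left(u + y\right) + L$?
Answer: $-1377 + 81 \sqrt{2} \approx -1262.4$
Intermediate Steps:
$G{\left(u,y \right)} = -4 + u + y$ ($G{\left(u,y \right)} = \left(u + y\right) - 4 = -4 + u + y$)
$I{\left(H \right)} = - H$
$- 27 \left(-17 + \sqrt{3 + I{\left(1 \right)}}\right) G{\left(-6,7 \right)} = - 27 \left(-17 + \sqrt{3 - 1}\right) \left(-4 - 6 + 7\right) = - 27 \left(-17 + \sqrt{3 - 1}\right) \left(-3\right) = - 27 \left(-17 + \sqrt{2}\right) \left(-3\right) = \left(459 - 27 \sqrt{2}\right) \left(-3\right) = -1377 + 81 \sqrt{2}$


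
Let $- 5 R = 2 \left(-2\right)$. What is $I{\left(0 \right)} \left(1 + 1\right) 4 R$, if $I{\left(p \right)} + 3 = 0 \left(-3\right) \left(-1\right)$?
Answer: $- \frac{96}{5} \approx -19.2$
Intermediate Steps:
$I{\left(p \right)} = -3$ ($I{\left(p \right)} = -3 + 0 \left(-3\right) \left(-1\right) = -3 + 0 \left(-1\right) = -3 + 0 = -3$)
$R = \frac{4}{5}$ ($R = - \frac{2 \left(-2\right)}{5} = \left(- \frac{1}{5}\right) \left(-4\right) = \frac{4}{5} \approx 0.8$)
$I{\left(0 \right)} \left(1 + 1\right) 4 R = - 3 \left(1 + 1\right) 4 \cdot \frac{4}{5} = - 3 \cdot 2 \cdot 4 \cdot \frac{4}{5} = \left(-3\right) 8 \cdot \frac{4}{5} = \left(-24\right) \frac{4}{5} = - \frac{96}{5}$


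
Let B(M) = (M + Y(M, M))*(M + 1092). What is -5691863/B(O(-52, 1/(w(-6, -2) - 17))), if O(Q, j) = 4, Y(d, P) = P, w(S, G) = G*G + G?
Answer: -5691863/8768 ≈ -649.16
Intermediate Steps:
w(S, G) = G + G² (w(S, G) = G² + G = G + G²)
B(M) = 2*M*(1092 + M) (B(M) = (M + M)*(M + 1092) = (2*M)*(1092 + M) = 2*M*(1092 + M))
-5691863/B(O(-52, 1/(w(-6, -2) - 17))) = -5691863*1/(8*(1092 + 4)) = -5691863/(2*4*1096) = -5691863/8768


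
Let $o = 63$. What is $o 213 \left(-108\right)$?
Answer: $-1449252$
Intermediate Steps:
$o 213 \left(-108\right) = 63 \cdot 213 \left(-108\right) = 13419 \left(-108\right) = -1449252$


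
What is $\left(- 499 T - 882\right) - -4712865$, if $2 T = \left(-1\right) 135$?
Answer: $\frac{9491331}{2} \approx 4.7457 \cdot 10^{6}$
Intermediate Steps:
$T = - \frac{135}{2}$ ($T = \frac{\left(-1\right) 135}{2} = \frac{1}{2} \left(-135\right) = - \frac{135}{2} \approx -67.5$)
$\left(- 499 T - 882\right) - -4712865 = \left(\left(-499\right) \left(- \frac{135}{2}\right) - 882\right) - -4712865 = \left(\frac{67365}{2} - 882\right) + 4712865 = \frac{65601}{2} + 4712865 = \frac{9491331}{2}$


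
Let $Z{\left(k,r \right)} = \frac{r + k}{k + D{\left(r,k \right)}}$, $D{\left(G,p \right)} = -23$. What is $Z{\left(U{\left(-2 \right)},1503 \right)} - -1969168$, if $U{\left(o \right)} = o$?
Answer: $\frac{49227699}{25} \approx 1.9691 \cdot 10^{6}$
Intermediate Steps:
$Z{\left(k,r \right)} = \frac{k + r}{-23 + k}$ ($Z{\left(k,r \right)} = \frac{r + k}{k - 23} = \frac{k + r}{-23 + k}$)
$Z{\left(U{\left(-2 \right)},1503 \right)} - -1969168 = \frac{-2 + 1503}{-23 - 2} - -1969168 = \frac{1}{-25} \cdot 1501 + \left(-509950 + 2479118\right) = \left(- \frac{1}{25}\right) 1501 + 1969168 = - \frac{1501}{25} + 1969168 = \frac{49227699}{25}$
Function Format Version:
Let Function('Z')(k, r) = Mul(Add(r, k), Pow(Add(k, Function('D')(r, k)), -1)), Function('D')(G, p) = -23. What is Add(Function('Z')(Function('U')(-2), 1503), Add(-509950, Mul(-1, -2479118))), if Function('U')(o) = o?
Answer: Rational(49227699, 25) ≈ 1.9691e+6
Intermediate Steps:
Function('Z')(k, r) = Mul(Pow(Add(-23, k), -1), Add(k, r)) (Function('Z')(k, r) = Mul(Add(r, k), Pow(Add(k, -23), -1)) = Mul(Add(k, r), Pow(Add(-23, k), -1)) = Mul(Pow(Add(-23, k), -1), Add(k, r)))
Add(Function('Z')(Function('U')(-2), 1503), Add(-509950, Mul(-1, -2479118))) = Add(Mul(Pow(Add(-23, -2), -1), Add(-2, 1503)), Add(-509950, Mul(-1, -2479118))) = Add(Mul(Pow(-25, -1), 1501), Add(-509950, 2479118)) = Add(Mul(Rational(-1, 25), 1501), 1969168) = Add(Rational(-1501, 25), 1969168) = Rational(49227699, 25)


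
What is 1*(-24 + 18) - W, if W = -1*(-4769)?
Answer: -4775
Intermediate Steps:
W = 4769
1*(-24 + 18) - W = 1*(-24 + 18) - 1*4769 = 1*(-6) - 4769 = -6 - 4769 = -4775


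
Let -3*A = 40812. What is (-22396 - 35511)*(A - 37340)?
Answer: 2950014208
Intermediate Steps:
A = -13604 (A = -1/3*40812 = -13604)
(-22396 - 35511)*(A - 37340) = (-22396 - 35511)*(-13604 - 37340) = -57907*(-50944) = 2950014208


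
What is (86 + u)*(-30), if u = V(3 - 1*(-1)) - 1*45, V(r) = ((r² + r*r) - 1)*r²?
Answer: -16110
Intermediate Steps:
V(r) = r²*(-1 + 2*r²) (V(r) = ((r² + r²) - 1)*r² = (2*r² - 1)*r² = (-1 + 2*r²)*r² = r²*(-1 + 2*r²))
u = 451 (u = (-(3 - 1*(-1))² + 2*(3 - 1*(-1))⁴) - 1*45 = (-(3 + 1)² + 2*(3 + 1)⁴) - 45 = (-1*4² + 2*4⁴) - 45 = (-1*16 + 2*256) - 45 = (-16 + 512) - 45 = 496 - 45 = 451)
(86 + u)*(-30) = (86 + 451)*(-30) = 537*(-30) = -16110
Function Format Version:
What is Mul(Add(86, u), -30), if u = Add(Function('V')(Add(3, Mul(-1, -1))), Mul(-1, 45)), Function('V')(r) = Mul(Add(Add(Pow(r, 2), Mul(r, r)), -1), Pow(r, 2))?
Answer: -16110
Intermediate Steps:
Function('V')(r) = Mul(Pow(r, 2), Add(-1, Mul(2, Pow(r, 2)))) (Function('V')(r) = Mul(Add(Add(Pow(r, 2), Pow(r, 2)), -1), Pow(r, 2)) = Mul(Add(Mul(2, Pow(r, 2)), -1), Pow(r, 2)) = Mul(Add(-1, Mul(2, Pow(r, 2))), Pow(r, 2)) = Mul(Pow(r, 2), Add(-1, Mul(2, Pow(r, 2)))))
u = 451 (u = Add(Add(Mul(-1, Pow(Add(3, Mul(-1, -1)), 2)), Mul(2, Pow(Add(3, Mul(-1, -1)), 4))), Mul(-1, 45)) = Add(Add(Mul(-1, Pow(Add(3, 1), 2)), Mul(2, Pow(Add(3, 1), 4))), -45) = Add(Add(Mul(-1, Pow(4, 2)), Mul(2, Pow(4, 4))), -45) = Add(Add(Mul(-1, 16), Mul(2, 256)), -45) = Add(Add(-16, 512), -45) = Add(496, -45) = 451)
Mul(Add(86, u), -30) = Mul(Add(86, 451), -30) = Mul(537, -30) = -16110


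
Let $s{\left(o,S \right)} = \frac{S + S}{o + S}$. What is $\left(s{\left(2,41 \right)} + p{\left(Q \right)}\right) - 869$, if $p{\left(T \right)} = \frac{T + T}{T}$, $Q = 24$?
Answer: $- \frac{37199}{43} \approx -865.09$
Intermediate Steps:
$p{\left(T \right)} = 2$ ($p{\left(T \right)} = \frac{2 T}{T} = 2$)
$s{\left(o,S \right)} = \frac{2 S}{S + o}$
$\left(s{\left(2,41 \right)} + p{\left(Q \right)}\right) - 869 = \left(2 \cdot 41 \frac{1}{41 + 2} + 2\right) - 869 = \left(2 \cdot 41 \cdot \frac{1}{43} + 2\right) - 869 = \left(\frac{82}{43} + 2\right) - 869 = \frac{168}{43} - 869 = - \frac{37199}{43}$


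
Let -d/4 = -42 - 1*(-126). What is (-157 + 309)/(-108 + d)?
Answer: -38/111 ≈ -0.34234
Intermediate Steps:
d = -336 (d = -4*(-42 - 1*(-126)) = -4*(-42 + 126) = -4*84 = -336)
(-157 + 309)/(-108 + d) = (-157 + 309)/(-108 - 336) = 152/(-444) = 152*(-1/444) = -38/111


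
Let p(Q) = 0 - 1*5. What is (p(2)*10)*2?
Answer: -100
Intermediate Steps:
p(Q) = -5 (p(Q) = 0 - 5 = -5)
(p(2)*10)*2 = -5*10*2 = -50*2 = -100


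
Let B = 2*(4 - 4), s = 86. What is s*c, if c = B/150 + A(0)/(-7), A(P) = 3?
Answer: -258/7 ≈ -36.857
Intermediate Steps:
B = 0 (B = 2*0 = 0)
c = -3/7 (c = 0/150 + 3/(-7) = 0*(1/150) + 3*(-⅐) = 0 - 3/7 = -3/7 ≈ -0.42857)
s*c = 86*(-3/7) = -258/7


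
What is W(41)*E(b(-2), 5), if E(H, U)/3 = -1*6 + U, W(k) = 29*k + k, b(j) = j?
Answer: -3690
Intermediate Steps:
W(k) = 30*k
E(H, U) = -18 + 3*U (E(H, U) = 3*(-1*6 + U) = 3*(-6 + U) = -18 + 3*U)
W(41)*E(b(-2), 5) = (30*41)*(-18 + 3*5) = 1230*(-18 + 15) = 1230*(-3) = -3690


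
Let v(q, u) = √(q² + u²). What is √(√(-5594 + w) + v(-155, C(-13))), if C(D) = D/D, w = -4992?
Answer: √(√24026 + I*√10586) ≈ 13.058 + 3.9395*I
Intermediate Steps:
C(D) = 1
√(√(-5594 + w) + v(-155, C(-13))) = √(√(-5594 - 4992) + √((-155)² + 1²)) = √(√(-10586) + √(24025 + 1)) = √(I*√10586 + √24026) = √(√24026 + I*√10586)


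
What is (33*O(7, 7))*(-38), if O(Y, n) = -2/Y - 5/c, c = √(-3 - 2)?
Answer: 2508/7 - 1254*I*√5 ≈ 358.29 - 2804.0*I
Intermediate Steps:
c = I*√5 (c = √(-5) = I*√5 ≈ 2.2361*I)
O(Y, n) = -2/Y + I*√5 (O(Y, n) = -2/Y - 5*(-I*√5/5) = -2/Y - (-1)*I*√5 = -2/Y + I*√5)
(33*O(7, 7))*(-38) = (33*(-2/7 + I*√5))*(-38) = (-66/7 + 33*I*√5)*(-38) = 2508/7 - 1254*I*√5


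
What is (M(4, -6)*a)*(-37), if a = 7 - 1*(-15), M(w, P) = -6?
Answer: 4884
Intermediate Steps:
a = 22 (a = 7 + 15 = 22)
(M(4, -6)*a)*(-37) = -6*22*(-37) = -132*(-37) = 4884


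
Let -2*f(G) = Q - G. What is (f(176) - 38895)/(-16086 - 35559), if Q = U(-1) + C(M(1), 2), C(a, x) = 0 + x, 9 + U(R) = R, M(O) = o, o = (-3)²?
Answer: 38803/51645 ≈ 0.75134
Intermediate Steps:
o = 9
M(O) = 9
U(R) = -9 + R
C(a, x) = x
Q = -8 (Q = (-9 - 1) + 2 = -10 + 2 = -8)
f(G) = 4 + G/2 (f(G) = -(-8 - G)/2 = 4 + G/2)
(f(176) - 38895)/(-16086 - 35559) = ((4 + (½)*176) - 38895)/(-16086 - 35559) = ((4 + 88) - 38895)/(-51645) = (92 - 38895)*(-1/51645) = -38803*(-1/51645) = 38803/51645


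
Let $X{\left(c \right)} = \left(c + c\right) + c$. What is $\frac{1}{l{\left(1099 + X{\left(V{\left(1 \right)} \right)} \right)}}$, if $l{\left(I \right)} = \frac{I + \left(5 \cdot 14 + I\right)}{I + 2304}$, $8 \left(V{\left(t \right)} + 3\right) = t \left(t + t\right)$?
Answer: $\frac{13579}{9006} \approx 1.5078$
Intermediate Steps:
$V{\left(t \right)} = -3 + \frac{t^{2}}{4}$ ($V{\left(t \right)} = -3 + \frac{t \left(t + t\right)}{8} = -3 + \frac{t 2 t}{8} = -3 + \frac{2 t^{2}}{8} = -3 + \frac{t^{2}}{4}$)
$X{\left(c \right)} = 3 c$ ($X{\left(c \right)} = 2 c + c = 3 c$)
$l{\left(I \right)} = \frac{70 + 2 I}{2304 + I}$ ($l{\left(I \right)} = \frac{I + \left(70 + I\right)}{2304 + I} = \frac{70 + 2 I}{2304 + I}$)
$\frac{1}{l{\left(1099 + X{\left(V{\left(1 \right)} \right)} \right)}} = \frac{1}{2 \frac{1}{2304 + \left(1099 + 3 \left(-3 + \frac{1^{2}}{4}\right)\right)} \left(35 + \left(1099 + 3 \left(-3 + \frac{1^{2}}{4}\right)\right)\right)} = \frac{1}{2 \frac{1}{2304 + \left(1099 + 3 \left(-3 + \frac{1}{4} \cdot 1\right)\right)} \left(35 + \left(1099 + 3 \left(-3 + \frac{1}{4} \cdot 1\right)\right)\right)} = \frac{1}{2 \frac{1}{2304 + \left(1099 + 3 \left(-3 + \frac{1}{4}\right)\right)} \left(35 + \left(1099 + 3 \left(-3 + \frac{1}{4}\right)\right)\right)} = \frac{1}{2 \frac{1}{2304 + \left(1099 + 3 \left(- \frac{11}{4}\right)\right)} \left(35 + \left(1099 + 3 \left(- \frac{11}{4}\right)\right)\right)} = \frac{1}{2 \frac{1}{2304 + \left(1099 - \frac{33}{4}\right)} \left(35 + \left(1099 - \frac{33}{4}\right)\right)} = \frac{1}{2 \frac{1}{2304 + \frac{4363}{4}} \left(35 + \frac{4363}{4}\right)} = \frac{1}{2 \frac{1}{\frac{13579}{4}} \cdot \frac{4503}{4}} = \frac{1}{2 \cdot \frac{4}{13579} \cdot \frac{4503}{4}} = \frac{1}{\frac{9006}{13579}} = \frac{13579}{9006}$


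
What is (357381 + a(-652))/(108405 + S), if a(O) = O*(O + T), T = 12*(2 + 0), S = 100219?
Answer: 766837/208624 ≈ 3.6757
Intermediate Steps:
T = 24 (T = 12*2 = 24)
a(O) = O*(24 + O) (a(O) = O*(O + 24) = O*(24 + O))
(357381 + a(-652))/(108405 + S) = (357381 - 652*(24 - 652))/(108405 + 100219) = (357381 - 652*(-628))/208624 = (357381 + 409456)*(1/208624) = 766837*(1/208624) = 766837/208624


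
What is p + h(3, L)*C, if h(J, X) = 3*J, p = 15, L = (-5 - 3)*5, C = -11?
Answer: -84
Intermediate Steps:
L = -40 (L = -8*5 = -40)
p + h(3, L)*C = 15 + (3*3)*(-11) = 15 + 9*(-11) = 15 - 99 = -84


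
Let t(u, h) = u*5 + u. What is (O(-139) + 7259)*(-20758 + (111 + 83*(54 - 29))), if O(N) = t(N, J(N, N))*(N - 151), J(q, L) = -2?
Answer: -4626638068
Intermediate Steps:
t(u, h) = 6*u (t(u, h) = 5*u + u = 6*u)
O(N) = 6*N*(-151 + N) (O(N) = (6*N)*(N - 151) = (6*N)*(-151 + N) = 6*N*(-151 + N))
(O(-139) + 7259)*(-20758 + (111 + 83*(54 - 29))) = (6*(-139)*(-151 - 139) + 7259)*(-20758 + (111 + 83*(54 - 29))) = (6*(-139)*(-290) + 7259)*(-20758 + (111 + 83*25)) = (241860 + 7259)*(-20758 + (111 + 2075)) = 249119*(-20758 + 2186) = 249119*(-18572) = -4626638068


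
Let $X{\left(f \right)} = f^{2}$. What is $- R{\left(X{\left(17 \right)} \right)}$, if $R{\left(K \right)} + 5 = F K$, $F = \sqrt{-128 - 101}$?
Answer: $5 - 289 i \sqrt{229} \approx 5.0 - 4373.4 i$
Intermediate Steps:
$F = i \sqrt{229}$ ($F = \sqrt{-229} = i \sqrt{229} \approx 15.133 i$)
$R{\left(K \right)} = -5 + i K \sqrt{229}$ ($R{\left(K \right)} = -5 + i \sqrt{229} K = -5 + i K \sqrt{229}$)
$- R{\left(X{\left(17 \right)} \right)} = - (-5 + i 17^{2} \sqrt{229}) = - (-5 + i 289 \sqrt{229}) = - (-5 + 289 i \sqrt{229}) = 5 - 289 i \sqrt{229}$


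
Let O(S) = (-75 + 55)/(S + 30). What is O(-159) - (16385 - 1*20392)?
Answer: 516923/129 ≈ 4007.2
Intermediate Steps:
O(S) = -20/(30 + S)
O(-159) - (16385 - 1*20392) = -20/(30 - 159) - (16385 - 1*20392) = -20/(-129) - (16385 - 20392) = -20*(-1/129) - 1*(-4007) = 20/129 + 4007 = 516923/129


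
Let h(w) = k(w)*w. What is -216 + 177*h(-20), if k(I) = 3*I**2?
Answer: -4248216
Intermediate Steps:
h(w) = 3*w**3 (h(w) = (3*w**2)*w = 3*w**3)
-216 + 177*h(-20) = -216 + 177*(3*(-20)**3) = -216 + 177*(3*(-8000)) = -216 + 177*(-24000) = -216 - 4248000 = -4248216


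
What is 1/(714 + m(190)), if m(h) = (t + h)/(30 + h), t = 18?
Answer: 55/39322 ≈ 0.0013987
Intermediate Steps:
m(h) = (18 + h)/(30 + h)
1/(714 + m(190)) = 1/(714 + (18 + 190)/(30 + 190)) = 1/(714 + 208/220) = 1/(714 + (1/220)*208) = 1/(714 + 52/55) = 1/(39322/55) = 55/39322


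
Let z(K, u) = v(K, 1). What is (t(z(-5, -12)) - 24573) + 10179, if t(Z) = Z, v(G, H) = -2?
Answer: -14396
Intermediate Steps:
z(K, u) = -2
(t(z(-5, -12)) - 24573) + 10179 = (-2 - 24573) + 10179 = -24575 + 10179 = -14396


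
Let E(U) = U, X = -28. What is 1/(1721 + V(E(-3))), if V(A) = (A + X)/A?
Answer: 3/5194 ≈ 0.00057759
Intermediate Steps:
V(A) = (-28 + A)/A (V(A) = (A - 28)/A = (-28 + A)/A)
1/(1721 + V(E(-3))) = 1/(1721 + (-28 - 3)/(-3)) = 1/(1721 - ⅓*(-31)) = 1/(1721 + 31/3) = 1/(5194/3) = 3/5194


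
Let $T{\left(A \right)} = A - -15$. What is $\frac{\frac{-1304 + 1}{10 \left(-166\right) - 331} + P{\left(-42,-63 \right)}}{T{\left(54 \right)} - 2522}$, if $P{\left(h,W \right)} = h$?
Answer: $\frac{82319}{4883923} \approx 0.016855$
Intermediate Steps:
$T{\left(A \right)} = 15 + A$ ($T{\left(A \right)} = A + 15 = 15 + A$)
$\frac{\frac{-1304 + 1}{10 \left(-166\right) - 331} + P{\left(-42,-63 \right)}}{T{\left(54 \right)} - 2522} = \frac{\frac{-1304 + 1}{10 \left(-166\right) - 331} - 42}{\left(15 + 54\right) - 2522} = \frac{- \frac{1303}{-1660 - 331} - 42}{69 - 2522} = \frac{- \frac{1303}{-1991} - 42}{-2453} = \left(\left(-1303\right) \left(- \frac{1}{1991}\right) - 42\right) \left(- \frac{1}{2453}\right) = \left(\frac{1303}{1991} - 42\right) \left(- \frac{1}{2453}\right) = \left(- \frac{82319}{1991}\right) \left(- \frac{1}{2453}\right) = \frac{82319}{4883923}$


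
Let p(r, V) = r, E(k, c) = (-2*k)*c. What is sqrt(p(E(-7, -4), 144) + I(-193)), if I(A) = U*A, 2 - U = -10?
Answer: 2*I*sqrt(593) ≈ 48.703*I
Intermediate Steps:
U = 12 (U = 2 - 1*(-10) = 2 + 10 = 12)
E(k, c) = -2*c*k
I(A) = 12*A
sqrt(p(E(-7, -4), 144) + I(-193)) = sqrt(-2*(-4)*(-7) + 12*(-193)) = sqrt(-56 - 2316) = sqrt(-2372) = 2*I*sqrt(593)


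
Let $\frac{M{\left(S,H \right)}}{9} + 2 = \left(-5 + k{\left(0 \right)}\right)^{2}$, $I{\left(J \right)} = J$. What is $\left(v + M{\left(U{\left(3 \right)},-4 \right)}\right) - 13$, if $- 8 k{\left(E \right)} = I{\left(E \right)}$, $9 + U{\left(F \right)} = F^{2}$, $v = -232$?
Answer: $-38$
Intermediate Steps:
$U{\left(F \right)} = -9 + F^{2}$
$k{\left(E \right)} = - \frac{E}{8}$
$M{\left(S,H \right)} = 207$ ($M{\left(S,H \right)} = -18 + 9 \left(-5 - 0\right)^{2} = -18 + 9 \left(-5 + 0\right)^{2} = -18 + 9 \left(-5\right)^{2} = -18 + 9 \cdot 25 = -18 + 225 = 207$)
$\left(v + M{\left(U{\left(3 \right)},-4 \right)}\right) - 13 = \left(-232 + 207\right) - 13 = -25 - 13 = -38$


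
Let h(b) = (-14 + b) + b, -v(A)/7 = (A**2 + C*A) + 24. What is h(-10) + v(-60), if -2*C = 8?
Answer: -27082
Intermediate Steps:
C = -4 (C = -1/2*8 = -4)
v(A) = -168 - 7*A**2 + 28*A (v(A) = -7*((A**2 - 4*A) + 24) = -7*(24 + A**2 - 4*A) = -168 - 7*A**2 + 28*A)
h(b) = -14 + 2*b
h(-10) + v(-60) = (-14 + 2*(-10)) + (-168 - 7*(-60)**2 + 28*(-60)) = (-14 - 20) + (-168 - 7*3600 - 1680) = -34 + (-168 - 25200 - 1680) = -34 - 27048 = -27082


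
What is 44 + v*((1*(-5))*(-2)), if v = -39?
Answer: -346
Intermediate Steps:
44 + v*((1*(-5))*(-2)) = 44 - 39*1*(-5)*(-2) = 44 - (-195)*(-2) = 44 - 39*10 = 44 - 390 = -346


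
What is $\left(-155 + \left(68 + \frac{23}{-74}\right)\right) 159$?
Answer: $- \frac{1027299}{74} \approx -13882.0$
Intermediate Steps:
$\left(-155 + \left(68 + \frac{23}{-74}\right)\right) 159 = \left(-155 + \left(68 + 23 \left(- \frac{1}{74}\right)\right)\right) 159 = \left(-155 + \left(68 - \frac{23}{74}\right)\right) 159 = \left(-155 + \frac{5009}{74}\right) 159 = \left(- \frac{6461}{74}\right) 159 = - \frac{1027299}{74}$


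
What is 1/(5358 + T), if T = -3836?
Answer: 1/1522 ≈ 0.00065703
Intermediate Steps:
1/(5358 + T) = 1/(5358 - 3836) = 1/1522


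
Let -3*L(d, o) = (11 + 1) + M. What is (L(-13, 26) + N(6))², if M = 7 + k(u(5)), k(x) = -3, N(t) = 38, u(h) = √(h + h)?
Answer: 9604/9 ≈ 1067.1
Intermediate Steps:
u(h) = √2*√h (u(h) = √(2*h) = √2*√h)
M = 4 (M = 7 - 3 = 4)
L(d, o) = -16/3 (L(d, o) = -((11 + 1) + 4)/3 = -(12 + 4)/3 = -⅓*16 = -16/3)
(L(-13, 26) + N(6))² = (-16/3 + 38)² = (98/3)² = 9604/9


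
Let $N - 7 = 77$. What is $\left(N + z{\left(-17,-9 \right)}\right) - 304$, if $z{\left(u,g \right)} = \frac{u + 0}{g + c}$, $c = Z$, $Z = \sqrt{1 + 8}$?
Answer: $- \frac{1303}{6} \approx -217.17$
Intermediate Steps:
$N = 84$ ($N = 7 + 77 = 84$)
$Z = 3$ ($Z = \sqrt{9} = 3$)
$c = 3$
$z{\left(u,g \right)} = \frac{u}{3 + g}$ ($z{\left(u,g \right)} = \frac{u + 0}{g + 3} = \frac{u}{3 + g}$)
$\left(N + z{\left(-17,-9 \right)}\right) - 304 = \left(84 - \frac{17}{3 - 9}\right) - 304 = \left(84 - \frac{17}{-6}\right) - 304 = \left(84 - - \frac{17}{6}\right) - 304 = \left(84 + \frac{17}{6}\right) - 304 = \frac{521}{6} - 304 = - \frac{1303}{6}$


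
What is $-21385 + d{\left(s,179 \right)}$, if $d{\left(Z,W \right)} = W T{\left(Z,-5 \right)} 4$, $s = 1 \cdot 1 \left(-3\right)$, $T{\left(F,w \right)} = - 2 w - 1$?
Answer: $-14941$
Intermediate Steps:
$T{\left(F,w \right)} = -1 - 2 w$
$s = -3$ ($s = 1 \left(-3\right) = -3$)
$d{\left(Z,W \right)} = 36 W$ ($d{\left(Z,W \right)} = W \left(-1 - -10\right) 4 = W \left(-1 + 10\right) 4 = W 9 \cdot 4 = 9 W 4 = 36 W$)
$-21385 + d{\left(s,179 \right)} = -21385 + 36 \cdot 179 = -21385 + 6444 = -14941$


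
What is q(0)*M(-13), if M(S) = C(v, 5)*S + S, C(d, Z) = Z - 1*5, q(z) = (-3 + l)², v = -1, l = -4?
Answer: -637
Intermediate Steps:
q(z) = 49 (q(z) = (-3 - 4)² = (-7)² = 49)
C(d, Z) = -5 + Z (C(d, Z) = Z - 5 = -5 + Z)
M(S) = S (M(S) = (-5 + 5)*S + S = 0*S + S = 0 + S = S)
q(0)*M(-13) = 49*(-13) = -637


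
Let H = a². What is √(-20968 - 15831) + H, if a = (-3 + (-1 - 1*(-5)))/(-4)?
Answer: 1/16 + 7*I*√751 ≈ 0.0625 + 191.83*I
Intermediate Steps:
a = -¼ (a = -(-3 + (-1 + 5))/4 = -(-3 + 4)/4 = -¼*1 = -¼ ≈ -0.25000)
H = 1/16 (H = (-¼)² = 1/16 ≈ 0.062500)
√(-20968 - 15831) + H = √(-20968 - 15831) + 1/16 = √(-36799) + 1/16 = 7*I*√751 + 1/16 = 1/16 + 7*I*√751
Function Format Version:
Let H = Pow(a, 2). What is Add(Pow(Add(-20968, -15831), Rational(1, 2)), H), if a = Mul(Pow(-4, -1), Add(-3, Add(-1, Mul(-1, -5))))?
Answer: Add(Rational(1, 16), Mul(7, I, Pow(751, Rational(1, 2)))) ≈ Add(0.062500, Mul(191.83, I))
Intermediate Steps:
a = Rational(-1, 4) (a = Mul(Rational(-1, 4), Add(-3, Add(-1, 5))) = Mul(Rational(-1, 4), Add(-3, 4)) = Mul(Rational(-1, 4), 1) = Rational(-1, 4) ≈ -0.25000)
H = Rational(1, 16) (H = Pow(Rational(-1, 4), 2) = Rational(1, 16) ≈ 0.062500)
Add(Pow(Add(-20968, -15831), Rational(1, 2)), H) = Add(Pow(Add(-20968, -15831), Rational(1, 2)), Rational(1, 16)) = Add(Pow(-36799, Rational(1, 2)), Rational(1, 16)) = Add(Mul(7, I, Pow(751, Rational(1, 2))), Rational(1, 16)) = Add(Rational(1, 16), Mul(7, I, Pow(751, Rational(1, 2))))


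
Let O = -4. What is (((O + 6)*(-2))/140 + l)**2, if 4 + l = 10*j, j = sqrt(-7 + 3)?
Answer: (-141 + 700*I)**2/1225 ≈ -383.77 - 161.14*I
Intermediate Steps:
j = 2*I (j = sqrt(-4) = 2*I ≈ 2.0*I)
l = -4 + 20*I (l = -4 + 10*(2*I) = -4 + 20*I ≈ -4.0 + 20.0*I)
(((O + 6)*(-2))/140 + l)**2 = (((-4 + 6)*(-2))/140 + (-4 + 20*I))**2 = ((2*(-2))*(1/140) + (-4 + 20*I))**2 = (-4*1/140 + (-4 + 20*I))**2 = (-1/35 + (-4 + 20*I))**2 = (-141/35 + 20*I)**2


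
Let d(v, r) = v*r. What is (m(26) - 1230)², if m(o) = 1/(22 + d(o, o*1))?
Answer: 737089214521/487204 ≈ 1.5129e+6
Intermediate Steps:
d(v, r) = r*v
m(o) = 1/(22 + o²) (m(o) = 1/(22 + (o*1)*o) = 1/(22 + o*o) = 1/(22 + o²))
(m(26) - 1230)² = (1/(22 + 26²) - 1230)² = (1/(22 + 676) - 1230)² = (1/698 - 1230)² = (-858539/698)² = 737089214521/487204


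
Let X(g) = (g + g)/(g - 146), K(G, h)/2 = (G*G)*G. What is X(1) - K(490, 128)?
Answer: -34118210002/145 ≈ -2.3530e+8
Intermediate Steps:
K(G, h) = 2*G³ (K(G, h) = 2*((G*G)*G) = 2*(G²*G) = 2*G³)
X(g) = 2*g/(-146 + g) (X(g) = (2*g)/(-146 + g) = 2*g/(-146 + g))
X(1) - K(490, 128) = 2*1/(-146 + 1) - 2*490³ = 2*1/(-145) - 2*117649000 = 2*1*(-1/145) - 1*235298000 = -2/145 - 235298000 = -34118210002/145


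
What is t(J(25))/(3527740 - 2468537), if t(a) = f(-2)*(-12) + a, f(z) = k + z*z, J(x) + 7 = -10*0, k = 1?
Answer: -1/15809 ≈ -6.3255e-5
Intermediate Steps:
J(x) = -7 (J(x) = -7 - 10*0 = -7 + 0 = -7)
f(z) = 1 + z² (f(z) = 1 + z*z = 1 + z²)
t(a) = -60 + a (t(a) = (1 + (-2)²)*(-12) + a = (1 + 4)*(-12) + a = 5*(-12) + a = -60 + a)
t(J(25))/(3527740 - 2468537) = (-60 - 7)/(3527740 - 2468537) = -67/1059203 = -67*1/1059203 = -1/15809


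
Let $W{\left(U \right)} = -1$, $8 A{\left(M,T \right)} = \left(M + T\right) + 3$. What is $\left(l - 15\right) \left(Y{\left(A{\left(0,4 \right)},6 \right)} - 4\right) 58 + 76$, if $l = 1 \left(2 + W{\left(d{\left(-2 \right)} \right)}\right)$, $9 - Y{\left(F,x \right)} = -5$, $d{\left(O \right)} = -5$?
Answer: $-8044$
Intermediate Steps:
$A{\left(M,T \right)} = \frac{3}{8} + \frac{M}{8} + \frac{T}{8}$ ($A{\left(M,T \right)} = \frac{\left(M + T\right) + 3}{8} = \frac{3 + M + T}{8} = \frac{3}{8} + \frac{M}{8} + \frac{T}{8}$)
$Y{\left(F,x \right)} = 14$ ($Y{\left(F,x \right)} = 9 - -5 = 9 + 5 = 14$)
$l = 1$ ($l = 1 \left(2 - 1\right) = 1 \cdot 1 = 1$)
$\left(l - 15\right) \left(Y{\left(A{\left(0,4 \right)},6 \right)} - 4\right) 58 + 76 = \left(1 - 15\right) \left(14 - 4\right) 58 + 76 = \left(-14\right) 10 \cdot 58 + 76 = \left(-140\right) 58 + 76 = -8120 + 76 = -8044$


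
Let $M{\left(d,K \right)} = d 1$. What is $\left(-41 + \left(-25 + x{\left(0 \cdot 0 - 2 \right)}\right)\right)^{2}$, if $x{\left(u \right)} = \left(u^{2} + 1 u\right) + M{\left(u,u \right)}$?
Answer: $4356$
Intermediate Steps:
$M{\left(d,K \right)} = d$
$x{\left(u \right)} = u^{2} + 2 u$ ($x{\left(u \right)} = \left(u^{2} + 1 u\right) + u = \left(u^{2} + u\right) + u = \left(u + u^{2}\right) + u = u^{2} + 2 u$)
$\left(-41 + \left(-25 + x{\left(0 \cdot 0 - 2 \right)}\right)\right)^{2} = \left(-41 - \left(25 - \left(0 \cdot 0 - 2\right) \left(2 + \left(0 \cdot 0 - 2\right)\right)\right)\right)^{2} = \left(-41 - \left(25 - \left(0 - 2\right) \left(2 + \left(0 - 2\right)\right)\right)\right)^{2} = \left(-41 - \left(25 + 2 \left(2 - 2\right)\right)\right)^{2} = \left(-41 - 25\right)^{2} = \left(-66\right)^{2} = 4356$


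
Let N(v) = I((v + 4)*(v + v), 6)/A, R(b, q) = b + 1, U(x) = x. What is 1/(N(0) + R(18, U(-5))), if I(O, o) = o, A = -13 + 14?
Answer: 1/25 ≈ 0.040000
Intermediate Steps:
R(b, q) = 1 + b
A = 1
N(v) = 6 (N(v) = 6/1 = 6*1 = 6)
1/(N(0) + R(18, U(-5))) = 1/(6 + (1 + 18)) = 1/(6 + 19) = 1/25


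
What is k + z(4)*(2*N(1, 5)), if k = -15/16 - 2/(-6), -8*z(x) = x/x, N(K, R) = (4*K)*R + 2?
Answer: -293/48 ≈ -6.1042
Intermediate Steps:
N(K, R) = 2 + 4*K*R (N(K, R) = 4*K*R + 2 = 2 + 4*K*R)
z(x) = -⅛ (z(x) = -x/(8*x) = -⅛*1 = -⅛)
k = -29/48 (k = -15*1/16 - 2*(-⅙) = -15/16 + ⅓ = -29/48 ≈ -0.60417)
k + z(4)*(2*N(1, 5)) = -29/48 - (2 + 4*1*5)/4 = -29/48 - (2 + 20)/4 = -29/48 - 22/4 = -29/48 - ⅛*44 = -29/48 - 11/2 = -293/48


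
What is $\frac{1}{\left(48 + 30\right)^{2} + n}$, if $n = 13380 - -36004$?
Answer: $\frac{1}{55468} \approx 1.8028 \cdot 10^{-5}$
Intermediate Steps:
$n = 49384$ ($n = 13380 + 36004 = 49384$)
$\frac{1}{\left(48 + 30\right)^{2} + n} = \frac{1}{\left(48 + 30\right)^{2} + 49384} = \frac{1}{78^{2} + 49384} = \frac{1}{6084 + 49384} = \frac{1}{55468}$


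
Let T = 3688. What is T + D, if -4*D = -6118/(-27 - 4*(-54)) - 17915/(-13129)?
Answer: 5240324257/1417932 ≈ 3695.8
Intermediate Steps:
D = 10991041/1417932 (D = -(-6118/(-27 - 4*(-54)) - 17915/(-13129))/4 = -(-6118/(-27 + 216) - 17915*(-1/13129))/4 = -(-6118/189 + 17915/13129)/4 = -(-6118*1/189 + 17915/13129)/4 = -(-874/27 + 17915/13129)/4 = -¼*(-10991041/354483) = 10991041/1417932 ≈ 7.7515)
T + D = 3688 + 10991041/1417932 = 5240324257/1417932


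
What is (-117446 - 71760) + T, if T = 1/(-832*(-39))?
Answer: -6139356287/32448 ≈ -1.8921e+5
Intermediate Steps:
T = 1/32448 ≈ 3.0819e-5
(-117446 - 71760) + T = (-117446 - 71760) + 1/32448 = -189206 + 1/32448 = -6139356287/32448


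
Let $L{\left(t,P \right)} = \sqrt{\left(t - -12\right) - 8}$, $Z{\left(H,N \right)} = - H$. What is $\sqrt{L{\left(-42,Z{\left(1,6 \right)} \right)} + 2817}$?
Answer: $\sqrt{2817 + i \sqrt{38}} \approx 53.075 + 0.0581 i$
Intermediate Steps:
$L{\left(t,P \right)} = \sqrt{4 + t}$ ($L{\left(t,P \right)} = \sqrt{\left(t + 12\right) - 8} = \sqrt{\left(12 + t\right) - 8} = \sqrt{4 + t}$)
$\sqrt{L{\left(-42,Z{\left(1,6 \right)} \right)} + 2817} = \sqrt{\sqrt{4 - 42} + 2817} = \sqrt{\sqrt{-38} + 2817} = \sqrt{i \sqrt{38} + 2817} = \sqrt{2817 + i \sqrt{38}}$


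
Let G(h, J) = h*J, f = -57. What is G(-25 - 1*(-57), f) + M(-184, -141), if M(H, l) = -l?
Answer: -1683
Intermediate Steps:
G(h, J) = J*h
G(-25 - 1*(-57), f) + M(-184, -141) = -57*(-25 - 1*(-57)) - 1*(-141) = -57*(-25 + 57) + 141 = -57*32 + 141 = -1824 + 141 = -1683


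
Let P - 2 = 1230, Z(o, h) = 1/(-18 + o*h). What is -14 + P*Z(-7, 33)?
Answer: -4718/249 ≈ -18.948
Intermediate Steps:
Z(o, h) = 1/(-18 + h*o)
P = 1232 (P = 2 + 1230 = 1232)
-14 + P*Z(-7, 33) = -14 + 1232/(-18 + 33*(-7)) = -14 + 1232/(-18 - 231) = -14 + 1232/(-249) = -14 + 1232*(-1/249) = -14 - 1232/249 = -4718/249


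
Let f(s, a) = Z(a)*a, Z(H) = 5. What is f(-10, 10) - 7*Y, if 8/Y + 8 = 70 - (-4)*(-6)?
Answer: 922/19 ≈ 48.526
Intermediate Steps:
Y = 4/19 (Y = 8/(-8 + (70 - (-4)*(-6))) = 8/(-8 + (70 - 1*24)) = 8/(-8 + (70 - 24)) = 8/(-8 + 46) = 8/38 = 8*(1/38) = 4/19 ≈ 0.21053)
f(s, a) = 5*a
f(-10, 10) - 7*Y = 5*10 - 7*4/19 = 50 - 28/19 = 922/19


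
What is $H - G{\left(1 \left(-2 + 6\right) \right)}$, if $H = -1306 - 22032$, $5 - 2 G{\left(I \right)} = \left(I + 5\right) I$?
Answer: $- \frac{46645}{2} \approx -23323.0$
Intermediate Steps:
$G{\left(I \right)} = \frac{5}{2} - \frac{I \left(5 + I\right)}{2}$ ($G{\left(I \right)} = \frac{5}{2} - \frac{\left(I + 5\right) I}{2} = \frac{5}{2} - \frac{\left(5 + I\right) I}{2} = \frac{5}{2} - \frac{I \left(5 + I\right)}{2}$)
$H = -23338$ ($H = -1306 - 22032 = -23338$)
$H - G{\left(1 \left(-2 + 6\right) \right)} = -23338 - \left(\frac{5}{2} - \frac{5 \cdot 1 \left(-2 + 6\right)}{2} - \frac{\left(1 \left(-2 + 6\right)\right)^{2}}{2}\right) = -23338 - \left(\frac{5}{2} - \frac{5 \cdot 1 \cdot 4}{2} - \frac{\left(1 \cdot 4\right)^{2}}{2}\right) = -23338 - \left(\frac{5}{2} - 10 - \frac{4^{2}}{2}\right) = -23338 - \left(\frac{5}{2} - 10 - 8\right) = -23338 - - \frac{31}{2} = -23338 + \frac{31}{2} = - \frac{46645}{2}$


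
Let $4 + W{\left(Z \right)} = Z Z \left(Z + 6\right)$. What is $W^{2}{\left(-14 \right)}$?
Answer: $2471184$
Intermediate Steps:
$W{\left(Z \right)} = -4 + Z^{2} \left(6 + Z\right)$ ($W{\left(Z \right)} = -4 + Z Z \left(Z + 6\right) = -4 + Z^{2} \left(6 + Z\right)$)
$W^{2}{\left(-14 \right)} = \left(-4 + \left(-14\right)^{3} + 6 \left(-14\right)^{2}\right)^{2} = \left(-4 - 2744 + 6 \cdot 196\right)^{2} = \left(-4 - 2744 + 1176\right)^{2} = \left(-1572\right)^{2} = 2471184$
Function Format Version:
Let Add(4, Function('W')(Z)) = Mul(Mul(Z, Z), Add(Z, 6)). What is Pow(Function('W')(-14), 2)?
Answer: 2471184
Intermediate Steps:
Function('W')(Z) = Add(-4, Mul(Pow(Z, 2), Add(6, Z))) (Function('W')(Z) = Add(-4, Mul(Mul(Z, Z), Add(Z, 6))) = Add(-4, Mul(Pow(Z, 2), Add(6, Z))))
Pow(Function('W')(-14), 2) = Pow(Add(-4, Pow(-14, 3), Mul(6, Pow(-14, 2))), 2) = Pow(Add(-4, -2744, Mul(6, 196)), 2) = Pow(Add(-4, -2744, 1176), 2) = Pow(-1572, 2) = 2471184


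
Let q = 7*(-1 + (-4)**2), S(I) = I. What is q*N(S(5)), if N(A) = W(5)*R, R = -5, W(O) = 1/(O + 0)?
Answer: -105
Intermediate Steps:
W(O) = 1/O
q = 105 (q = 7*(-1 + 16) = 7*15 = 105)
N(A) = -1 (N(A) = -5/5 = (1/5)*(-5) = -1)
q*N(S(5)) = 105*(-1) = -105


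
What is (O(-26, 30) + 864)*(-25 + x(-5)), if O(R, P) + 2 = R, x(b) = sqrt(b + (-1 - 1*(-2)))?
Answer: -20900 + 1672*I ≈ -20900.0 + 1672.0*I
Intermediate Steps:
x(b) = sqrt(1 + b) (x(b) = sqrt(b + (-1 + 2)) = sqrt(b + 1) = sqrt(1 + b))
O(R, P) = -2 + R
(O(-26, 30) + 864)*(-25 + x(-5)) = ((-2 - 26) + 864)*(-25 + sqrt(1 - 5)) = (-28 + 864)*(-25 + sqrt(-4)) = 836*(-25 + 2*I) = -20900 + 1672*I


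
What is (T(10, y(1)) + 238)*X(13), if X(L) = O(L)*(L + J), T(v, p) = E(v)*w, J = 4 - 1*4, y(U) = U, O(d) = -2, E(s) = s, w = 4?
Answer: -7228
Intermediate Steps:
J = 0 (J = 4 - 4 = 0)
T(v, p) = 4*v (T(v, p) = v*4 = 4*v)
X(L) = -2*L (X(L) = -2*(L + 0) = -2*L)
(T(10, y(1)) + 238)*X(13) = (4*10 + 238)*(-2*13) = (40 + 238)*(-26) = 278*(-26) = -7228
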